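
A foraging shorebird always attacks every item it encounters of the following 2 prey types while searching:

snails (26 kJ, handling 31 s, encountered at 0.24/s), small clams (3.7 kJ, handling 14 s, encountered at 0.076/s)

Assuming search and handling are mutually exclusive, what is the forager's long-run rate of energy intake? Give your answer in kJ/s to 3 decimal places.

R = (0.24×26 + 0.076×3.7) / (1 + 0.24×31 + 0.076×14) = 6.521/9.504 = 0.6862 kJ/s.

0.686 kJ/s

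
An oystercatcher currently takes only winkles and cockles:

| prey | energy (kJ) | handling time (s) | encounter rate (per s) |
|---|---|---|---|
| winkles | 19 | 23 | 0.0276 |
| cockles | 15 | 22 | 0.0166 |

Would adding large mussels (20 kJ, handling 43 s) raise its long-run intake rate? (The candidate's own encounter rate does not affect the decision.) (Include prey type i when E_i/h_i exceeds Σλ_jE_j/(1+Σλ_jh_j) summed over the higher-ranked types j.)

Current rate: (0.0276×19 + 0.0166×15)/(1 + 0.0276×23 + 0.0166×22) = 0.3867 kJ/s.
Profitability of large mussels: 20/43 = 0.4651 kJ/s.
0.4651 > 0.3867, so adding large mussels raises the average — include it.

Yes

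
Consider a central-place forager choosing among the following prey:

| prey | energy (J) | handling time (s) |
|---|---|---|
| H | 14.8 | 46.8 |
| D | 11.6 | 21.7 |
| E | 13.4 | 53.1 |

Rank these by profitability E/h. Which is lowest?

E

Profitability E/h (J/s): H = 14.8/46.8 = 0.316, D = 11.6/21.7 = 0.535, E = 13.4/53.1 = 0.252.
Ranked: D > H > E.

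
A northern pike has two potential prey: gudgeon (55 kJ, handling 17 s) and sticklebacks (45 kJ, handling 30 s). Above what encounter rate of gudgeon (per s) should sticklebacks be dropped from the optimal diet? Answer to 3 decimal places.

0.051 per s

The zero-one rule: include sticklebacks iff E₂/h₂ > λE₁/(1+λh₁). Equality gives the switch point.
λE₁h₂ = E₂ + λE₂h₁ ⇒ λ = E₂/(E₁h₂ − E₂h₁) = 45/(1650 − 765) = 0.05085 per s.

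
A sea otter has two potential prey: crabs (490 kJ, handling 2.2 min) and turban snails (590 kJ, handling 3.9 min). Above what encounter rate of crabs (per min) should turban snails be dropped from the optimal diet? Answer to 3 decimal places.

At the threshold, the rate on crabs alone equals the profitability of turban snails: λ·490/(1 + λ·2.2) = 590/3.9 = 151.3.
Rearranging, λ(490 − 151.3×2.2) = 151.3, so λ = 151.3/157.2 = 0.9625 per min.

0.962 per min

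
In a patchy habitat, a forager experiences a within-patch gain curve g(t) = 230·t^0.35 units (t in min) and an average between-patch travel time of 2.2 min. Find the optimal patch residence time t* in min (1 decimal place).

By the marginal value theorem, leave when the instantaneous gain rate g'(t) equals the habitat-wide average g(t)/(T + t).
g'(t) = 0.35·230·t^-0.65. Setting 0.35·230·t^-0.65 = 230·t^0.35/(2.2+t) gives 0.35(2.2+t) = t, so 0.65·t = 0.35×2.2.
t* = 0.35×2.2/0.65 = 1.185 min.

1.2 min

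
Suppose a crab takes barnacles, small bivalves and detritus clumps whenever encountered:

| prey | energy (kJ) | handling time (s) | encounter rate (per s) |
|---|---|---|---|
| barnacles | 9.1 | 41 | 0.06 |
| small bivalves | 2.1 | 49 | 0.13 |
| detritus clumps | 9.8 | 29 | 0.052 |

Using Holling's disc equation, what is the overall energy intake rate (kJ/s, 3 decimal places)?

R = (0.06×9.1 + 0.13×2.1 + 0.052×9.8) / (1 + 0.06×41 + 0.13×49 + 0.052×29) = 1.329/11.34 = 0.1172 kJ/s.

0.117 kJ/s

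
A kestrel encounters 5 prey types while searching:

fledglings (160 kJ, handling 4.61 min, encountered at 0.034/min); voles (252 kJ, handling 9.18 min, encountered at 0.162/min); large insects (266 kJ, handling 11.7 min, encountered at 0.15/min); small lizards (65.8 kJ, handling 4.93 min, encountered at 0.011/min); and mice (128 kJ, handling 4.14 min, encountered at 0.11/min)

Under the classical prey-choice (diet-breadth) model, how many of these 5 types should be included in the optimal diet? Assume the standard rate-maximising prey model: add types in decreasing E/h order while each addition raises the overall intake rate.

4

Profitabilities (E/h, kJ/min): fledglings 34.7, mice 30.9, voles 27.5, large insects 22.7, small lizards 13.3. Add prey in this order while the next type's profitability exceeds the intake rate on those already taken.
Rate on top 1: 4.703. mice: 30.9 > 4.703 → include.
Rate on top 2: 12.11. voles: 27.5 > 12.11 → include.
Rate on top 3: 19.47. large insects: 22.7 > 19.47 → include.
Rate on top 4: 20.65. small lizards: 13.3 < 20.65 → exclude; stop.
Optimal diet: fledglings, mice, voles, large insects — 4 of 5 types.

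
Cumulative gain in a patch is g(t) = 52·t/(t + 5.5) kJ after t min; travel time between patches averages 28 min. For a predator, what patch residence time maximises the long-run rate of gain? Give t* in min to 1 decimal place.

Maximise g(t)/(T+t): set derivative to zero → g'(t)(T+t) = g(t).
g'(t) = 52·5.5/(t + 5.5)². Setting 52·5.5/(t+5.5)² = 52t/[(t+5.5)(28+t)] gives 5.5(28+t) = t(t+5.5), so t² = 5.5×28 = 154.
t* = √154 = 12.41 min.

12.4 min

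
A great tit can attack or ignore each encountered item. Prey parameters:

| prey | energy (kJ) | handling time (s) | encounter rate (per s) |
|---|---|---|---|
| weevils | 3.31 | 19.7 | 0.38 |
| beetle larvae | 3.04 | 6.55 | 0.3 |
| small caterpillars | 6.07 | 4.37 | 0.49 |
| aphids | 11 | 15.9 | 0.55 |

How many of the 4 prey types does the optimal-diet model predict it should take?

Profitabilities (E/h, kJ/s): small caterpillars 1.39, aphids 0.692, beetle larvae 0.464, weevils 0.168. Add prey in this order while the next type's profitability exceeds the intake rate on those already taken.
Rate on top 1: 0.9468. aphids: 0.692 < 0.9468 → exclude; stop.
Optimal diet: small caterpillars — 1 of 4 types.

1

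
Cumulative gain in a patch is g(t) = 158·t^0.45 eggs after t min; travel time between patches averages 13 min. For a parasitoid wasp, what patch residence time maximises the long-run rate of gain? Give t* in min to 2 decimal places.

Optimal t* satisfies g'(t*) = g(t*)/(T + t*).
g'(t) = 0.45·158·t^-0.55. Setting 0.45·158·t^-0.55 = 158·t^0.45/(13+t) gives 0.45(13+t) = t, so 0.55·t = 0.45×13.
t* = 0.45×13/0.55 = 10.64 min.

10.64 min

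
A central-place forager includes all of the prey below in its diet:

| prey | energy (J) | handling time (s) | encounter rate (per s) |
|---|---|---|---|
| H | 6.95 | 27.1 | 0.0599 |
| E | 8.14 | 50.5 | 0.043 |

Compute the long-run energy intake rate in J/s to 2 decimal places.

R = Σλ_iE_i / (1 + Σλ_ih_i)
Numerator: 0.0599×6.95 + 0.043×8.14 = 0.7663
Denominator: 1 + 0.0599×27.1 + 0.043×50.5 = 4.795
R = 0.7663/4.795 = 0.1598 J/s

0.16 J/s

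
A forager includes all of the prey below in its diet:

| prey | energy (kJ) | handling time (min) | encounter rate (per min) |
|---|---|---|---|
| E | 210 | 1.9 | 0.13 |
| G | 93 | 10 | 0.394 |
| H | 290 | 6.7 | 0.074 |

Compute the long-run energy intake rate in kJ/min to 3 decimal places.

15.028 kJ/min

R = (0.13×210 + 0.394×93 + 0.074×290) / (1 + 0.13×1.9 + 0.394×10 + 0.074×6.7) = 85.4/5.683 = 15.03 kJ/min.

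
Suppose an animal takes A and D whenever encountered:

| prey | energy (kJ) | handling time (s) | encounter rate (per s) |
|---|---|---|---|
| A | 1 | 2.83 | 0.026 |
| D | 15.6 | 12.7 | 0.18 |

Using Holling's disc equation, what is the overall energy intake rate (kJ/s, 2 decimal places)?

0.84 kJ/s

Energy encountered per unit search time: 0.026×1 + 0.18×15.6 = 2.834 kJ/s.
Handling time per unit search time: 0.026×2.83 + 0.18×12.7 = 2.36.
Rate = 2.834/(1 + 2.36) = 0.8436 kJ/s.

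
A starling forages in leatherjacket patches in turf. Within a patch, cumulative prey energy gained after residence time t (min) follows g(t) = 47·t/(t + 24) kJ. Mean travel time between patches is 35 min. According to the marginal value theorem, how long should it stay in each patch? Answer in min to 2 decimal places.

Maximise g(t)/(T+t): set derivative to zero → g'(t)(T+t) = g(t).
g'(t) = 47·24/(t + 24)². Setting 47·24/(t+24)² = 47t/[(t+24)(35+t)] gives 24(35+t) = t(t+24), so t² = 24×35 = 840.
t* = √840 = 28.98 min.

28.98 min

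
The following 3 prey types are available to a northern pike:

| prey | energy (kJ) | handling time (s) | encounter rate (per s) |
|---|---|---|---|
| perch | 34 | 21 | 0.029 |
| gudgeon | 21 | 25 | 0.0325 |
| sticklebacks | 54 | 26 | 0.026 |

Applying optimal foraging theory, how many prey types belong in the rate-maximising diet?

2

Profitabilities (E/h, kJ/s): sticklebacks 2.08, perch 1.62, gudgeon 0.84. Add prey in this order while the next type's profitability exceeds the intake rate on those already taken.
Rate on top 1: 0.8377. perch: 1.62 > 0.8377 → include.
Rate on top 2: 1.046. gudgeon: 0.84 < 1.046 → exclude; stop.
Optimal diet: sticklebacks, perch — 2 of 3 types.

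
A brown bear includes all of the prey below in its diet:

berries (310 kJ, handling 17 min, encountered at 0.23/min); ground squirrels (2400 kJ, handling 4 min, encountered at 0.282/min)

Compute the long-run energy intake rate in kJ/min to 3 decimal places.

R = (0.23×310 + 0.282×2400) / (1 + 0.23×17 + 0.282×4) = 748.1/6.038 = 123.9 kJ/min.

123.899 kJ/min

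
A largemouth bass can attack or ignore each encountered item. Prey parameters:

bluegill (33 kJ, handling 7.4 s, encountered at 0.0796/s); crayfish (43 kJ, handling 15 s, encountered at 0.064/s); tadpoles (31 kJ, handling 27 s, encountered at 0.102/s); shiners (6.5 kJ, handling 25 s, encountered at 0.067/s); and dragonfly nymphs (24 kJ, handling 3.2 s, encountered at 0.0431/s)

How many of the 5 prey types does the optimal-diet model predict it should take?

3

Profitabilities (E/h, kJ/s): dragonfly nymphs 7.5, bluegill 4.46, crayfish 2.87, tadpoles 1.15, shiners 0.26. Add prey in this order while the next type's profitability exceeds the intake rate on those already taken.
Rate on top 1: 0.909. bluegill: 4.46 > 0.909 → include.
Rate on top 2: 2.12. crayfish: 2.87 > 2.12 → include.
Rate on top 3: 2.387. tadpoles: 1.15 < 2.387 → exclude; stop.
Optimal diet: dragonfly nymphs, bluegill, crayfish — 3 of 5 types.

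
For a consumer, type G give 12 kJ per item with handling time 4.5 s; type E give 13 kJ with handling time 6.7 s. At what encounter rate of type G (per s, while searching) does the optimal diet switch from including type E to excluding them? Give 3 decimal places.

At the threshold, the rate on type G alone equals the profitability of type E: λ·12/(1 + λ·4.5) = 13/6.7 = 1.94.
Rearranging, λ(12 − 1.94×4.5) = 1.94, so λ = 1.94/3.269 = 0.5936 per s.

0.594 per s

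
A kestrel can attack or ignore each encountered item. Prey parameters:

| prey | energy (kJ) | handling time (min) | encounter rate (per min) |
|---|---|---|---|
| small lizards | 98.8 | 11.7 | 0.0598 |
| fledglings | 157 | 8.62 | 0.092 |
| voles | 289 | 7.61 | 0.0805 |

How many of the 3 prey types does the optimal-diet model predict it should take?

2

Profitabilities (E/h, kJ/min): voles 38, fledglings 18.2, small lizards 8.44. Add prey in this order while the next type's profitability exceeds the intake rate on those already taken.
Rate on top 1: 14.43. fledglings: 18.2 > 14.43 → include.
Rate on top 2: 15.68. small lizards: 8.44 < 15.68 → exclude; stop.
Optimal diet: voles, fledglings — 2 of 3 types.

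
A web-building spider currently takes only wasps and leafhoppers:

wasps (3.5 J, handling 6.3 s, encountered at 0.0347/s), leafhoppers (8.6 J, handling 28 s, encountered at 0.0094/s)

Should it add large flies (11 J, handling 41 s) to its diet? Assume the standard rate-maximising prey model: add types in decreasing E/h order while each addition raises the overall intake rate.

Current rate: (0.0347×3.5 + 0.0094×8.6)/(1 + 0.0347×6.3 + 0.0094×28) = 0.1365 J/s.
Profitability of large flies: 11/41 = 0.2683 J/s.
Since 0.2683 > R, including large flies increases the long-run rate.

Yes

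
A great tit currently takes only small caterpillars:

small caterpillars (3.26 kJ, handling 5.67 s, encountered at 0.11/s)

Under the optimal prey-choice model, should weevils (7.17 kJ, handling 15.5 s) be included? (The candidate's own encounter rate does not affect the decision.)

Yes

Intake rate on the current diet: R = (0.11×3.26) / (1 + 0.11×5.67) = 0.3586/1.624 = 0.2209 kJ/s.
weevils: E/h = 7.17/15.5 = 0.4626 kJ/s.
0.4626 > 0.2209, so adding weevils raises the average — include it.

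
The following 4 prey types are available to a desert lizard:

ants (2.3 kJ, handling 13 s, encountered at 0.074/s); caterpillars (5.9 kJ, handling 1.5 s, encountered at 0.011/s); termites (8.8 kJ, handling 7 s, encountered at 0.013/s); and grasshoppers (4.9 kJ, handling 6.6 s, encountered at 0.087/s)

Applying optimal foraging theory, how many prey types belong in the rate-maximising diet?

Rank by E/h (kJ/s): caterpillars 3.93, termites 1.26, grasshoppers 0.742, ants 0.177. Include each in turn until the next type's E/h falls below the running intake rate.
Rate on top 1: 0.06385. termites: 1.26 > 0.06385 → include.
Rate on top 2: 0.1619. grasshoppers: 0.742 > 0.1619 → include.
Rate on top 3: 0.3601. ants: 0.177 < 0.3601 → exclude; stop.
Optimal diet: caterpillars, termites, grasshoppers — 3 of 4 types.

3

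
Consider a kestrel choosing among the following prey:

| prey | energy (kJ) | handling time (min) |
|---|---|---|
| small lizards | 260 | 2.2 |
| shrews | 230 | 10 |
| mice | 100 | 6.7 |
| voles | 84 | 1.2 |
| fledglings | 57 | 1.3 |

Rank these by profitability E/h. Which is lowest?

mice

In descending order of E/h:
small lizards: 260/2.2 = 118 kJ/min
voles: 84/1.2 = 70 kJ/min
fledglings: 57/1.3 = 43.8 kJ/min
shrews: 230/10 = 23 kJ/min
mice: 100/6.7 = 14.9 kJ/min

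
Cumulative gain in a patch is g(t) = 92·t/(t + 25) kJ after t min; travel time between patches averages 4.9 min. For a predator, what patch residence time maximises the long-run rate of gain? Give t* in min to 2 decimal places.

11.07 min

Maximise g(t)/(T+t): set derivative to zero → g'(t)(T+t) = g(t).
g'(t) = 92·25/(t + 25)². Setting 92·25/(t+25)² = 92t/[(t+25)(4.9+t)] gives 25(4.9+t) = t(t+25), so t² = 25×4.9 = 122.5.
t* = √122.5 = 11.07 min.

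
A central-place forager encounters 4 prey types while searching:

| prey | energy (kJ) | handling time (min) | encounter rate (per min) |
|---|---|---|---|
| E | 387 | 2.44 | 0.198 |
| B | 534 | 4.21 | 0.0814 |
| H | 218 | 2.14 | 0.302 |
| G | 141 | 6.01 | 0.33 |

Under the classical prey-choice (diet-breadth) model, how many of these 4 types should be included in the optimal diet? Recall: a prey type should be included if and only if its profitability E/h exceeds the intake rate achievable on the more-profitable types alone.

Rank by E/h (kJ/min): E 159, B 127, H 102, G 23.5. Include each in turn until the next type's E/h falls below the running intake rate.
Rate on top 1: 51.67. B: 127 > 51.67 → include.
Rate on top 2: 65.78. H: 102 > 65.78 → include.
Rate on top 3: 75.21. G: 23.5 < 75.21 → exclude; stop.
Optimal diet: E, B, H — 3 of 4 types.

3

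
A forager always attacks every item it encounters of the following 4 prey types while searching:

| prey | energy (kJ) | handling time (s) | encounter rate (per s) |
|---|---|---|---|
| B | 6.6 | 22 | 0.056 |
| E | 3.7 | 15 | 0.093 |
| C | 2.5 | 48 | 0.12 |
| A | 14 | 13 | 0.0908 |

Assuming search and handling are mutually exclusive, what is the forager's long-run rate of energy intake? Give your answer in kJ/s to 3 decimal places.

0.216 kJ/s

Energy encountered per unit search time: 0.056×6.6 + 0.093×3.7 + 0.12×2.5 + 0.0908×14 = 2.285 kJ/s.
Handling time per unit search time: 0.056×22 + 0.093×15 + 0.12×48 + 0.0908×13 = 9.567.
Rate = 2.285/(1 + 9.567) = 0.2162 kJ/s.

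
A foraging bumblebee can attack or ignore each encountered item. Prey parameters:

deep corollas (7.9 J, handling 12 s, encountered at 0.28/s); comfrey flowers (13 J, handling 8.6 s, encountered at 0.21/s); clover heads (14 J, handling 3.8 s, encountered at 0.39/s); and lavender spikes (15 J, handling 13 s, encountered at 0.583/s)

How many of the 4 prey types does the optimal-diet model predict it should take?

E/h in descending order: clover heads 3.68, comfrey flowers 1.51, lavender spikes 1.15, deep corollas 0.658 J/s. The optimal diet is the largest prefix of this list for which every included type satisfies E_i/h_i > R on the types above it.
Rate on top 1: 2.2. comfrey flowers: 1.51 < 2.2 → exclude; stop.
Optimal diet: clover heads — 1 of 4 types.

1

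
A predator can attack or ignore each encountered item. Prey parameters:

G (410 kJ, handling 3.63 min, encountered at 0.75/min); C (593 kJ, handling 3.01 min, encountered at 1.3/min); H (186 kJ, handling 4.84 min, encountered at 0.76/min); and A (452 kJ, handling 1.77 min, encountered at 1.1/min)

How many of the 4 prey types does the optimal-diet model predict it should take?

Rank by E/h (kJ/min): A 255, C 197, G 113, H 38.4. Include each in turn until the next type's E/h falls below the running intake rate.
Rate on top 1: 168.7. C: 197 > 168.7 → include.
Rate on top 2: 184.9. G: 113 < 184.9 → exclude; stop.
Optimal diet: A, C — 2 of 4 types.

2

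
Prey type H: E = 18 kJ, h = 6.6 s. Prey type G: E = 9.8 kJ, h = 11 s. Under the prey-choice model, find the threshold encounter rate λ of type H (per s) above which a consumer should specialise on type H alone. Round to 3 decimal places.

0.074 per s

Drop type G once their profitability E₂/h₂ falls below the rate achievable on type H alone: E₂/h₂ = λE₁/(1 + λh₁).
Solve for λ: λE₁h₂ = E₂(1 + λh₁) → λ(E₁h₂ − E₂h₁) = E₂ → λ = E₂/(E₁h₂ − E₂h₁).
λ = 9.8/(18×11 − 9.8×6.6) = 9.8/133.3 = 0.07351 per s.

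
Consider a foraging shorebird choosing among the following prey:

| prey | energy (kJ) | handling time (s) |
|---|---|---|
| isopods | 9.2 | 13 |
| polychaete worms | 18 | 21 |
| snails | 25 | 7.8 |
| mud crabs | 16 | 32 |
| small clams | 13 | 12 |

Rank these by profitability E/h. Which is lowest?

mud crabs

In descending order of E/h:
snails: 25/7.8 = 3.21 kJ/s
small clams: 13/12 = 1.08 kJ/s
polychaete worms: 18/21 = 0.857 kJ/s
isopods: 9.2/13 = 0.708 kJ/s
mud crabs: 16/32 = 0.5 kJ/s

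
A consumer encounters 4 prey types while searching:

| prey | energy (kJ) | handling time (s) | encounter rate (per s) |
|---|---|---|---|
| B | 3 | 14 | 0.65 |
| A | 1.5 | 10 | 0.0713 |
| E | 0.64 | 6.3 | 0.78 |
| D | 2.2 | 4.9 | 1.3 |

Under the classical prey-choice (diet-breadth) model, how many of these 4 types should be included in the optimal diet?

Profitabilities (E/h, kJ/s): D 0.449, B 0.214, A 0.15, E 0.102. Add prey in this order while the next type's profitability exceeds the intake rate on those already taken.
Rate on top 1: 0.3881. B: 0.214 < 0.3881 → exclude; stop.
Optimal diet: D — 1 of 4 types.

1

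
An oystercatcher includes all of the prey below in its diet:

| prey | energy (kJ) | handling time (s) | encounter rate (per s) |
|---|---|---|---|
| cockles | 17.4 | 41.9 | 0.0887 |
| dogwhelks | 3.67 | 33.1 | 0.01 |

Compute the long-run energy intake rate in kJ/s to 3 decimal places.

R = Σλ_iE_i / (1 + Σλ_ih_i)
Numerator: 0.0887×17.4 + 0.01×3.67 = 1.58
Denominator: 1 + 0.0887×41.9 + 0.01×33.1 = 5.048
R = 1.58/5.048 = 0.313 kJ/s

0.313 kJ/s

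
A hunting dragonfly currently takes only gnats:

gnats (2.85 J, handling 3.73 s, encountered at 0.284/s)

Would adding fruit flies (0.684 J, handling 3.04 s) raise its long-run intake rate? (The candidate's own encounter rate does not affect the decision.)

No

On gnats alone, R = ΣλE/(1+Σλh) = 0.8094/2.059 = 0.393 J/s.
Profitability of fruit flies: 0.684/3.04 = 0.225 J/s.
Since 0.225 < R, time spent handling fruit flies is better spent searching.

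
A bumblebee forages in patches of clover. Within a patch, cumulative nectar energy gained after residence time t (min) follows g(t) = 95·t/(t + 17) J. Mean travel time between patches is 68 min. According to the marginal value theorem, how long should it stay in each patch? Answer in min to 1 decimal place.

34.0 min

Optimal t* satisfies g'(t*) = g(t*)/(T + t*).
g'(t) = 95·17/(t + 17)². Setting 95·17/(t+17)² = 95t/[(t+17)(68+t)] gives 17(68+t) = t(t+17), so t² = 17×68 = 1156.
t* = √1156 = 34 min.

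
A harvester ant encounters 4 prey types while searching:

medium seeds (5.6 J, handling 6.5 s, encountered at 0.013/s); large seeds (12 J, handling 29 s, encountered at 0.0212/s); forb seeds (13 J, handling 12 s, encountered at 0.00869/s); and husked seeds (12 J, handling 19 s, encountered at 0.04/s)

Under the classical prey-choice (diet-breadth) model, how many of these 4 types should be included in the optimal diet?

4

Profitabilities (E/h, J/s): forb seeds 1.08, medium seeds 0.862, husked seeds 0.632, large seeds 0.414. Add prey in this order while the next type's profitability exceeds the intake rate on those already taken.
Rate on top 1: 0.1023. medium seeds: 0.862 > 0.1023 → include.
Rate on top 2: 0.1563. husked seeds: 0.632 > 0.1563 → include.
Rate on top 3: 0.3416. large seeds: 0.414 > 0.3416 → include.
Optimal diet: forb seeds, medium seeds, husked seeds, large seeds — 4 of 4 types.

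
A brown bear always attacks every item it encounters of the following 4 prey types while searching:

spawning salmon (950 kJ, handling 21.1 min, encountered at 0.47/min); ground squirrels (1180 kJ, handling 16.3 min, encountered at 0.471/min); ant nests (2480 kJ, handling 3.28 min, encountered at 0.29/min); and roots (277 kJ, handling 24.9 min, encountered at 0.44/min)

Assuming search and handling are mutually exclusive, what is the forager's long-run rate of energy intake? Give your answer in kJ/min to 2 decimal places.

Energy encountered per unit search time: 0.47×950 + 0.471×1180 + 0.29×2480 + 0.44×277 = 1843 kJ/min.
Handling time per unit search time: 0.47×21.1 + 0.471×16.3 + 0.29×3.28 + 0.44×24.9 = 29.5.
Rate = 1843/(1 + 29.5) = 60.44 kJ/min.

60.44 kJ/min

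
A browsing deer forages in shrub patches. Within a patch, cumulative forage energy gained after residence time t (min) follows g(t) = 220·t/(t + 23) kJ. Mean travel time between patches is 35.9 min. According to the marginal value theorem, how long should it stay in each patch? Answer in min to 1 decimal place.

Optimal t* satisfies g'(t*) = g(t*)/(T + t*).
g'(t) = 220·23/(t + 23)². Setting 220·23/(t+23)² = 220t/[(t+23)(35.9+t)] gives 23(35.9+t) = t(t+23), so t² = 23×35.9 = 825.7.
t* = √825.7 = 28.73 min.

28.7 min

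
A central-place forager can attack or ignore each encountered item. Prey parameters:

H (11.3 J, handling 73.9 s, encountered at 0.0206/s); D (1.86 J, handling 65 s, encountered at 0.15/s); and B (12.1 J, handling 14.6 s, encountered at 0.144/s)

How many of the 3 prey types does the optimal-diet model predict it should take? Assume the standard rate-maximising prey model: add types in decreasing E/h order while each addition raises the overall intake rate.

E/h in descending order: B 0.829, H 0.153, D 0.0286 J/s. The optimal diet is the largest prefix of this list for which every included type satisfies E_i/h_i > R on the types above it.
Rate on top 1: 0.5616. H: 0.153 < 0.5616 → exclude; stop.
Optimal diet: B — 1 of 3 types.

1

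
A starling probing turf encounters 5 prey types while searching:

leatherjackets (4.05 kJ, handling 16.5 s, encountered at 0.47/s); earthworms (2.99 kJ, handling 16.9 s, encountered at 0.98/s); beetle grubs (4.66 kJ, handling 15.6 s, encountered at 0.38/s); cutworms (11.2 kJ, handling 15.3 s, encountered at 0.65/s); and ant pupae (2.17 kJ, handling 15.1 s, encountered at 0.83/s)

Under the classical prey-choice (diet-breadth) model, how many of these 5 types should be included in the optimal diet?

1

E/h in descending order: cutworms 0.732, beetle grubs 0.299, leatherjackets 0.245, earthworms 0.177, ant pupae 0.144 kJ/s. The optimal diet is the largest prefix of this list for which every included type satisfies E_i/h_i > R on the types above it.
Rate on top 1: 0.6651. beetle grubs: 0.299 < 0.6651 → exclude; stop.
Optimal diet: cutworms — 1 of 5 types.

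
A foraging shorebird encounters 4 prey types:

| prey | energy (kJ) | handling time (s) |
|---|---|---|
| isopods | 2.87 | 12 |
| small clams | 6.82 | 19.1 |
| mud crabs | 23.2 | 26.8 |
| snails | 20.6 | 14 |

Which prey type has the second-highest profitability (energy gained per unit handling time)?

mud crabs

In descending order of E/h:
snails: 20.6/14 = 1.47 kJ/s
mud crabs: 23.2/26.8 = 0.866 kJ/s
small clams: 6.82/19.1 = 0.357 kJ/s
isopods: 2.87/12 = 0.239 kJ/s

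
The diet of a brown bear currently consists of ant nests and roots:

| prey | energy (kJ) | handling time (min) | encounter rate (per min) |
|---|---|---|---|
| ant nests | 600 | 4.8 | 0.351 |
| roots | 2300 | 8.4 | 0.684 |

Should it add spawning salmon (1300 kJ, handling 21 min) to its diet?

Intake rate on the current diet: R = (0.351×600 + 0.684×2300) / (1 + 0.351×4.8 + 0.684×8.4) = 1784/8.43 = 211.6 kJ/min.
spawning salmon: E/h = 1300/21 = 61.9 kJ/min.
61.9 < 211.6, so adding spawning salmon would lower the average — exclude it.

No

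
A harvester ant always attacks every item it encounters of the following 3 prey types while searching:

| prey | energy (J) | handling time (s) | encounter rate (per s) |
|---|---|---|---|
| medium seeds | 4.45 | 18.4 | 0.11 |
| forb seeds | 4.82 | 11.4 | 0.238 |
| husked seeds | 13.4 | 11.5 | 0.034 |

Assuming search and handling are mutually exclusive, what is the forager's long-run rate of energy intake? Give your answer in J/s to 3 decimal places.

Energy encountered per unit search time: 0.11×4.45 + 0.238×4.82 + 0.034×13.4 = 2.092 J/s.
Handling time per unit search time: 0.11×18.4 + 0.238×11.4 + 0.034×11.5 = 5.128.
Rate = 2.092/(1 + 5.128) = 0.3414 J/s.

0.341 J/s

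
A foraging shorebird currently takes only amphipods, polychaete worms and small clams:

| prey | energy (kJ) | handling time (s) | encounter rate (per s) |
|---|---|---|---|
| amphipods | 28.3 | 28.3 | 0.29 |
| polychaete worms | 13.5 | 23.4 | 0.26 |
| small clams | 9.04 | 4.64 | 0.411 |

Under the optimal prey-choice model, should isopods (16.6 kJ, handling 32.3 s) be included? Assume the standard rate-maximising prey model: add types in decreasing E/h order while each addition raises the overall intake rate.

Current rate: (0.29×28.3 + 0.26×13.5 + 0.411×9.04)/(1 + 0.29×28.3 + 0.26×23.4 + 0.411×4.64) = 0.8973 kJ/s.
isopods: E/h = 16.6/32.3 = 0.5139 kJ/s.
0.5139 < 0.8973, so adding isopods would lower the average — exclude it.

No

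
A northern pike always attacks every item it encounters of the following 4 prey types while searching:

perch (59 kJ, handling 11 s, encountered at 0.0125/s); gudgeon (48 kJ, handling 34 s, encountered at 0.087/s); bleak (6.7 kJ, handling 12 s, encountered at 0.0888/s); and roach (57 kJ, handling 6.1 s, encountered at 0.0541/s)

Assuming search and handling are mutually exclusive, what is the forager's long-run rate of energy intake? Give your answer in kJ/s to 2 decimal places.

1.56 kJ/s

R = (0.0125×59 + 0.087×48 + 0.0888×6.7 + 0.0541×57) / (1 + 0.0125×11 + 0.087×34 + 0.0888×12 + 0.0541×6.1) = 8.592/5.491 = 1.565 kJ/s.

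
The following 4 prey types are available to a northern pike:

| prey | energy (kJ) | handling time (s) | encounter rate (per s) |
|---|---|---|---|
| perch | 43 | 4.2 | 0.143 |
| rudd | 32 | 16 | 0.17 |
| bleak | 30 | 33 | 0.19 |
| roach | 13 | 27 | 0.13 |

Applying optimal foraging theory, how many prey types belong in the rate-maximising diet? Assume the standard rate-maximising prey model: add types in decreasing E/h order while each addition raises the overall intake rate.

Rank by E/h (kJ/s): perch 10.2, rudd 2, bleak 0.909, roach 0.481. Include each in turn until the next type's E/h falls below the running intake rate.
Rate on top 1: 3.842. rudd: 2 < 3.842 → exclude; stop.
Optimal diet: perch — 1 of 4 types.

1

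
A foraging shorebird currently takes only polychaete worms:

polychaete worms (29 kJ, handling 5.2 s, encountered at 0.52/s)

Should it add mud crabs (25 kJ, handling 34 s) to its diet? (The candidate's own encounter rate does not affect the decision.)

No

Intake rate on the current diet: R = (0.52×29) / (1 + 0.52×5.2) = 15.08/3.704 = 4.071 kJ/s.
Profitability of mud crabs: 25/34 = 0.7353 kJ/s.
0.7353 < 4.071, so adding mud crabs would lower the average — exclude it.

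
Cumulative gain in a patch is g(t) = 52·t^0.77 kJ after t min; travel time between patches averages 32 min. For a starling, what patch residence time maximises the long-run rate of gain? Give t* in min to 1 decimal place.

107.1 min

Optimal t* satisfies g'(t*) = g(t*)/(T + t*).
g'(t) = 0.77·52·t^-0.23. Setting 0.77·52·t^-0.23 = 52·t^0.77/(32+t) gives 0.77(32+t) = t, so 0.23·t = 0.77×32.
t* = 0.77×32/0.23 = 107.1 min.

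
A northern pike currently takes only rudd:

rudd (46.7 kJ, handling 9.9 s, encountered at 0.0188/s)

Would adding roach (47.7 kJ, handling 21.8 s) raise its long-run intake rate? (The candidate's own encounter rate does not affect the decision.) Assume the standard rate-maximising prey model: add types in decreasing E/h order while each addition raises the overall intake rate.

Yes

On rudd alone, R = ΣλE/(1+Σλh) = 0.878/1.186 = 0.7402 kJ/s.
roach: E/h = 47.7/21.8 = 2.188 kJ/s.
Since 2.188 > R, including roach increases the long-run rate.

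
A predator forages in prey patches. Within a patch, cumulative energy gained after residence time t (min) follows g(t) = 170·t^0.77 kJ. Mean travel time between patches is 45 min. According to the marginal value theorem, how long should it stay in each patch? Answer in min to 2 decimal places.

Optimal t* satisfies g'(t*) = g(t*)/(T + t*).
g'(t) = 0.77·170·t^-0.23. Setting 0.77·170·t^-0.23 = 170·t^0.77/(45+t) gives 0.77(45+t) = t, so 0.23·t = 0.77×45.
t* = 0.77×45/0.23 = 150.7 min.

150.65 min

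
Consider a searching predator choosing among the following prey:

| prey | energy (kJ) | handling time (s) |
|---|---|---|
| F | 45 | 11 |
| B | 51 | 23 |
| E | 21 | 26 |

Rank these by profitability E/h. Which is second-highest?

B

In descending order of E/h:
F: 45/11 = 4.09 kJ/s
B: 51/23 = 2.22 kJ/s
E: 21/26 = 0.808 kJ/s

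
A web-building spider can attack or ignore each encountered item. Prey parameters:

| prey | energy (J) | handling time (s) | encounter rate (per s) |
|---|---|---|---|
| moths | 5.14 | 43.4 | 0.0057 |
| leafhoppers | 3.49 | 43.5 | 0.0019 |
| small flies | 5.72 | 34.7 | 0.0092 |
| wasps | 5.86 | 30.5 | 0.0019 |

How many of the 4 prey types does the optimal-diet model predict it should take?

4

E/h in descending order: wasps 0.192, small flies 0.165, moths 0.118, leafhoppers 0.0802 J/s. The optimal diet is the largest prefix of this list for which every included type satisfies E_i/h_i > R on the types above it.
Rate on top 1: 0.01052. small flies: 0.165 > 0.01052 → include.
Rate on top 2: 0.0463. moths: 0.118 > 0.0463 → include.
Rate on top 3: 0.05728. leafhoppers: 0.0802 > 0.05728 → include.
Optimal diet: wasps, small flies, moths, leafhoppers — 4 of 4 types.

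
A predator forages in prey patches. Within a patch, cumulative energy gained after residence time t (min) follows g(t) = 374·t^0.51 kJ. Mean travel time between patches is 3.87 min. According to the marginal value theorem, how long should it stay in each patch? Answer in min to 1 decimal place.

Maximise g(t)/(T+t): set derivative to zero → g'(t)(T+t) = g(t).
g'(t) = 0.51·374·t^-0.49. Setting 0.51·374·t^-0.49 = 374·t^0.51/(3.87+t) gives 0.51(3.87+t) = t, so 0.49·t = 0.51×3.87.
t* = 0.51×3.87/0.49 = 4.028 min.

4.0 min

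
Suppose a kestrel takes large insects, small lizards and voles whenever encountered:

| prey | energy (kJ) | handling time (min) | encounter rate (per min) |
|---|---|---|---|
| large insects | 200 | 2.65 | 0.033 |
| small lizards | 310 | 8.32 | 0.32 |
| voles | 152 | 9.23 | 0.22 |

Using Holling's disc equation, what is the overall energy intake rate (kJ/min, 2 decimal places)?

24.09 kJ/min

Energy encountered per unit search time: 0.033×200 + 0.32×310 + 0.22×152 = 139.2 kJ/min.
Handling time per unit search time: 0.033×2.65 + 0.32×8.32 + 0.22×9.23 = 4.78.
Rate = 139.2/(1 + 4.78) = 24.09 kJ/min.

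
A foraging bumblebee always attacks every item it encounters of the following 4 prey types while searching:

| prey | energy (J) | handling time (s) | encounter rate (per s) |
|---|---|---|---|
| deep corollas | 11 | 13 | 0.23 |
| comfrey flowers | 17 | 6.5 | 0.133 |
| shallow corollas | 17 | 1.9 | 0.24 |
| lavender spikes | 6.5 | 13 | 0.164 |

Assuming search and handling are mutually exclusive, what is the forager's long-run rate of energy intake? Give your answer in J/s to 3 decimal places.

Energy encountered per unit search time: 0.23×11 + 0.133×17 + 0.24×17 + 0.164×6.5 = 9.937 J/s.
Handling time per unit search time: 0.23×13 + 0.133×6.5 + 0.24×1.9 + 0.164×13 = 6.443.
Rate = 9.937/(1 + 6.443) = 1.335 J/s.

1.335 J/s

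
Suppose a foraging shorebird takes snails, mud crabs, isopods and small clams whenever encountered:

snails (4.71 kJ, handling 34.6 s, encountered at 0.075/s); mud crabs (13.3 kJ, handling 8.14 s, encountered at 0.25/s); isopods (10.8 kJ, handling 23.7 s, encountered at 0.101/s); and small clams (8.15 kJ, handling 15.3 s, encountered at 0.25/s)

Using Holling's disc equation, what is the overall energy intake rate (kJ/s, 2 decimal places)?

R = Σλ_iE_i / (1 + Σλ_ih_i)
Numerator: 0.075×4.71 + 0.25×13.3 + 0.101×10.8 + 0.25×8.15 = 6.807
Denominator: 1 + 0.075×34.6 + 0.25×8.14 + 0.101×23.7 + 0.25×15.3 = 11.85
R = 6.807/11.85 = 0.5745 kJ/s

0.57 kJ/s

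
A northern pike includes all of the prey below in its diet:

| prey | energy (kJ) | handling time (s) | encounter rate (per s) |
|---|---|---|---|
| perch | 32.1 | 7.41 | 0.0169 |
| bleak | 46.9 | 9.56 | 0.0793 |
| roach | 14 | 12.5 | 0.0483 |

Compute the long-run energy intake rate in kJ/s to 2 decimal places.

R = Σλ_iE_i / (1 + Σλ_ih_i)
Numerator: 0.0169×32.1 + 0.0793×46.9 + 0.0483×14 = 4.938
Denominator: 1 + 0.0169×7.41 + 0.0793×9.56 + 0.0483×12.5 = 2.487
R = 4.938/2.487 = 1.985 kJ/s

1.99 kJ/s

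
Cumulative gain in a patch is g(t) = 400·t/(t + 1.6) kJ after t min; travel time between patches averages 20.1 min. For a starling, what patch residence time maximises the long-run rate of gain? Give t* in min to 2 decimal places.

5.67 min

Optimal t* satisfies g'(t*) = g(t*)/(T + t*).
g'(t) = 400·1.6/(t + 1.6)². Setting 400·1.6/(t+1.6)² = 400t/[(t+1.6)(20.1+t)] gives 1.6(20.1+t) = t(t+1.6), so t² = 1.6×20.1 = 32.16.
t* = √32.16 = 5.671 min.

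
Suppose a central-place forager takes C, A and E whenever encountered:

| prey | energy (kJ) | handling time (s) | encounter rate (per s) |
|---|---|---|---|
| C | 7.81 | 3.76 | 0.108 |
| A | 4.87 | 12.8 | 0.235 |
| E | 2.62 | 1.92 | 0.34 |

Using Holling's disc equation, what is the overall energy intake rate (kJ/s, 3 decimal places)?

0.568 kJ/s

R = (0.108×7.81 + 0.235×4.87 + 0.34×2.62) / (1 + 0.108×3.76 + 0.235×12.8 + 0.34×1.92) = 2.879/5.067 = 0.5681 kJ/s.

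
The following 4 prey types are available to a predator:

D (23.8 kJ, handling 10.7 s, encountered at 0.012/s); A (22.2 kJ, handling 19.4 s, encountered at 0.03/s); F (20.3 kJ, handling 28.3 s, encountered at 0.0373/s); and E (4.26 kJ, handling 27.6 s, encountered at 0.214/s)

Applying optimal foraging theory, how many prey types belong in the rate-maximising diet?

3

E/h in descending order: D 2.22, A 1.14, F 0.717, E 0.154 kJ/s. The optimal diet is the largest prefix of this list for which every included type satisfies E_i/h_i > R on the types above it.
Rate on top 1: 0.2531. A: 1.14 > 0.2531 → include.
Rate on top 2: 0.5564. F: 0.717 > 0.5564 → include.
Rate on top 3: 0.6178. E: 0.154 < 0.6178 → exclude; stop.
Optimal diet: D, A, F — 3 of 4 types.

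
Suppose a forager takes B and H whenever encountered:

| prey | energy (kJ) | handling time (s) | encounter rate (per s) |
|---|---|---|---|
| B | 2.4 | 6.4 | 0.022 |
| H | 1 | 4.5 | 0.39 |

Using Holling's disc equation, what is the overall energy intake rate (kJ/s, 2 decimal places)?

0.15 kJ/s

Energy encountered per unit search time: 0.022×2.4 + 0.39×1 = 0.4428 kJ/s.
Handling time per unit search time: 0.022×6.4 + 0.39×4.5 = 1.896.
Rate = 0.4428/(1 + 1.896) = 0.1529 kJ/s.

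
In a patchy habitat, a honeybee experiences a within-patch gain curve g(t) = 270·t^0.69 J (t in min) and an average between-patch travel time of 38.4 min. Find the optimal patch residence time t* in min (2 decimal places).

Maximise g(t)/(T+t): set derivative to zero → g'(t)(T+t) = g(t).
g'(t) = 0.69·270·t^-0.31. Setting 0.69·270·t^-0.31 = 270·t^0.69/(38.4+t) gives 0.69(38.4+t) = t, so 0.31·t = 0.69×38.4.
t* = 0.69×38.4/0.31 = 85.47 min.

85.47 min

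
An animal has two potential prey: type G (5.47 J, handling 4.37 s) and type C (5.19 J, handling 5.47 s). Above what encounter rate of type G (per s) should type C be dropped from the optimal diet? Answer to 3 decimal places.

The zero-one rule: include type C iff E₂/h₂ > λE₁/(1+λh₁). Equality gives the switch point.
λE₁h₂ = E₂ + λE₂h₁ ⇒ λ = E₂/(E₁h₂ − E₂h₁) = 5.19/(29.92 − 22.68) = 0.7168 per s.

0.717 per s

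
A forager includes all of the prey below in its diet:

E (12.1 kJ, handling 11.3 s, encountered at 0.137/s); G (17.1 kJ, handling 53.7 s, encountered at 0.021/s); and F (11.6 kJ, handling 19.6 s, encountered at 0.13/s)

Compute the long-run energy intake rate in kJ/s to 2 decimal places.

0.57 kJ/s

Energy encountered per unit search time: 0.137×12.1 + 0.021×17.1 + 0.13×11.6 = 3.525 kJ/s.
Handling time per unit search time: 0.137×11.3 + 0.021×53.7 + 0.13×19.6 = 5.224.
Rate = 3.525/(1 + 5.224) = 0.5663 kJ/s.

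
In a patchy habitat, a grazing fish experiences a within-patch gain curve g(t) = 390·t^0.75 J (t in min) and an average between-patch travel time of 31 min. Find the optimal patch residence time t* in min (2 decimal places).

Optimal t* satisfies g'(t*) = g(t*)/(T + t*).
g'(t) = 0.75·390·t^-0.25. Setting 0.75·390·t^-0.25 = 390·t^0.75/(31+t) gives 0.75(31+t) = t, so 0.25·t = 0.75×31.
t* = 0.75×31/0.25 = 93 min.

93.00 min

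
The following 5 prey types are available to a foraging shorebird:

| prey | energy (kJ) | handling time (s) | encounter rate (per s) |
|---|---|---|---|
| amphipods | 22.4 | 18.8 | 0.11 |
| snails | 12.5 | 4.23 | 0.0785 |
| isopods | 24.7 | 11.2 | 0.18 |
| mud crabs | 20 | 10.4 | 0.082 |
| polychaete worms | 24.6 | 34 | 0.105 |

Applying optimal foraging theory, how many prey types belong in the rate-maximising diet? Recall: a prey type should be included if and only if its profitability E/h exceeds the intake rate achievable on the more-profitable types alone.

3

E/h in descending order: snails 2.96, isopods 2.21, mud crabs 1.92, amphipods 1.19, polychaete worms 0.724 kJ/s. The optimal diet is the largest prefix of this list for which every included type satisfies E_i/h_i > R on the types above it.
Rate on top 1: 0.7366. isopods: 2.21 > 0.7366 → include.
Rate on top 2: 1.621. mud crabs: 1.92 > 1.621 → include.
Rate on top 3: 1.682. amphipods: 1.19 < 1.682 → exclude; stop.
Optimal diet: snails, isopods, mud crabs — 3 of 5 types.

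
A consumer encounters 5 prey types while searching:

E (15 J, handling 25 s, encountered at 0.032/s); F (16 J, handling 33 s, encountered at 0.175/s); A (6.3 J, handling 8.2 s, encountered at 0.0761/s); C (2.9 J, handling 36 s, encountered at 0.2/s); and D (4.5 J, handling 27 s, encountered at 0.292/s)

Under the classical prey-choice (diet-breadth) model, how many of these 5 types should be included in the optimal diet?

E/h in descending order: A 0.768, E 0.6, F 0.485, D 0.167, C 0.0806 J/s. The optimal diet is the largest prefix of this list for which every included type satisfies E_i/h_i > R on the types above it.
Rate on top 1: 0.2952. E: 0.6 > 0.2952 → include.
Rate on top 2: 0.3958. F: 0.485 > 0.3958 → include.
Rate on top 3: 0.4585. D: 0.167 < 0.4585 → exclude; stop.
Optimal diet: A, E, F — 3 of 5 types.

3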